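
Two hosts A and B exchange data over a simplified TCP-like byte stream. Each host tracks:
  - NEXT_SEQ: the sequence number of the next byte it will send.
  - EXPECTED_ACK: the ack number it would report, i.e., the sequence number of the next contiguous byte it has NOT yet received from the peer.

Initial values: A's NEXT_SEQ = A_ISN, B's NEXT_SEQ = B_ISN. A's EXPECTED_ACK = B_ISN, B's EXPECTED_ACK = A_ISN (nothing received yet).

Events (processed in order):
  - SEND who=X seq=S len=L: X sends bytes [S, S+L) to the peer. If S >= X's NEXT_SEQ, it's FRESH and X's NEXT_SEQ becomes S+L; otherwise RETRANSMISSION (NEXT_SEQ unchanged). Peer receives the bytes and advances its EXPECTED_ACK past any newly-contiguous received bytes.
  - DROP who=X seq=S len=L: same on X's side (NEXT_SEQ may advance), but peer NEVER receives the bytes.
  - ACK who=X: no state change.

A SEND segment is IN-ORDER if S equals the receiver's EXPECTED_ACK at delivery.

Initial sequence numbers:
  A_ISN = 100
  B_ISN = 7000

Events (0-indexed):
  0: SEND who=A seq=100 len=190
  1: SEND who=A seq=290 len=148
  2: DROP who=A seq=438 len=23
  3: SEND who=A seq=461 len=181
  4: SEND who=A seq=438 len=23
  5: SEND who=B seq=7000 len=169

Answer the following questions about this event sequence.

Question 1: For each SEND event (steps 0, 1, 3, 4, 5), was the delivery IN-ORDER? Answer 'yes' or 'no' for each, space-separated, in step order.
Answer: yes yes no yes yes

Derivation:
Step 0: SEND seq=100 -> in-order
Step 1: SEND seq=290 -> in-order
Step 3: SEND seq=461 -> out-of-order
Step 4: SEND seq=438 -> in-order
Step 5: SEND seq=7000 -> in-order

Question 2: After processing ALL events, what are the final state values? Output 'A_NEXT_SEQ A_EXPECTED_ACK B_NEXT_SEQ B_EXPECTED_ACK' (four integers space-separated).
Answer: 642 7169 7169 642

Derivation:
After event 0: A_seq=290 A_ack=7000 B_seq=7000 B_ack=290
After event 1: A_seq=438 A_ack=7000 B_seq=7000 B_ack=438
After event 2: A_seq=461 A_ack=7000 B_seq=7000 B_ack=438
After event 3: A_seq=642 A_ack=7000 B_seq=7000 B_ack=438
After event 4: A_seq=642 A_ack=7000 B_seq=7000 B_ack=642
After event 5: A_seq=642 A_ack=7169 B_seq=7169 B_ack=642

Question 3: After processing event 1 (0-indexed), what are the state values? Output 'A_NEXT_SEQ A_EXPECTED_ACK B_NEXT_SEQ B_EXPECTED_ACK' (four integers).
After event 0: A_seq=290 A_ack=7000 B_seq=7000 B_ack=290
After event 1: A_seq=438 A_ack=7000 B_seq=7000 B_ack=438

438 7000 7000 438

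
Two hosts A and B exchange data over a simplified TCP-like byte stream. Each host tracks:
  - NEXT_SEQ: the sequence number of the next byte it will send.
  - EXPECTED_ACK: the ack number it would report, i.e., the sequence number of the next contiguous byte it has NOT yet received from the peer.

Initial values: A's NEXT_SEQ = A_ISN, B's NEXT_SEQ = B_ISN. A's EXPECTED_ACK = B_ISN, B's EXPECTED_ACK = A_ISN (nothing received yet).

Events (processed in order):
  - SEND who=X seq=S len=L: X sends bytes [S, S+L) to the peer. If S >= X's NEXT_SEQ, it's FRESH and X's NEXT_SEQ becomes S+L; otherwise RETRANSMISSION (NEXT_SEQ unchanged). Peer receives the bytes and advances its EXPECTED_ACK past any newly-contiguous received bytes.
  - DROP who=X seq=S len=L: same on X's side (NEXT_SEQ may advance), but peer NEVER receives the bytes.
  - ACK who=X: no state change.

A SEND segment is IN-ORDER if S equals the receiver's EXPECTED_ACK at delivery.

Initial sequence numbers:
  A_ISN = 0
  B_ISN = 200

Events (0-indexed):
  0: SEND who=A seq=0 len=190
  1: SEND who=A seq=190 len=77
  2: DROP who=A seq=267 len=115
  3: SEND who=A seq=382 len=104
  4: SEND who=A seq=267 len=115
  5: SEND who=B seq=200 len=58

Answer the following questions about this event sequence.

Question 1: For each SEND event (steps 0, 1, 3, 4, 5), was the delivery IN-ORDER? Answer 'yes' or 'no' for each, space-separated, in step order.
Step 0: SEND seq=0 -> in-order
Step 1: SEND seq=190 -> in-order
Step 3: SEND seq=382 -> out-of-order
Step 4: SEND seq=267 -> in-order
Step 5: SEND seq=200 -> in-order

Answer: yes yes no yes yes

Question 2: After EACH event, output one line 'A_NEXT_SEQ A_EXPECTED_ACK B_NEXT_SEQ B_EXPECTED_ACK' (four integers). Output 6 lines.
190 200 200 190
267 200 200 267
382 200 200 267
486 200 200 267
486 200 200 486
486 258 258 486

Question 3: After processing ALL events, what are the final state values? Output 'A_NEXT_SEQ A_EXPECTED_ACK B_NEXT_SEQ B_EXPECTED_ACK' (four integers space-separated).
Answer: 486 258 258 486

Derivation:
After event 0: A_seq=190 A_ack=200 B_seq=200 B_ack=190
After event 1: A_seq=267 A_ack=200 B_seq=200 B_ack=267
After event 2: A_seq=382 A_ack=200 B_seq=200 B_ack=267
After event 3: A_seq=486 A_ack=200 B_seq=200 B_ack=267
After event 4: A_seq=486 A_ack=200 B_seq=200 B_ack=486
After event 5: A_seq=486 A_ack=258 B_seq=258 B_ack=486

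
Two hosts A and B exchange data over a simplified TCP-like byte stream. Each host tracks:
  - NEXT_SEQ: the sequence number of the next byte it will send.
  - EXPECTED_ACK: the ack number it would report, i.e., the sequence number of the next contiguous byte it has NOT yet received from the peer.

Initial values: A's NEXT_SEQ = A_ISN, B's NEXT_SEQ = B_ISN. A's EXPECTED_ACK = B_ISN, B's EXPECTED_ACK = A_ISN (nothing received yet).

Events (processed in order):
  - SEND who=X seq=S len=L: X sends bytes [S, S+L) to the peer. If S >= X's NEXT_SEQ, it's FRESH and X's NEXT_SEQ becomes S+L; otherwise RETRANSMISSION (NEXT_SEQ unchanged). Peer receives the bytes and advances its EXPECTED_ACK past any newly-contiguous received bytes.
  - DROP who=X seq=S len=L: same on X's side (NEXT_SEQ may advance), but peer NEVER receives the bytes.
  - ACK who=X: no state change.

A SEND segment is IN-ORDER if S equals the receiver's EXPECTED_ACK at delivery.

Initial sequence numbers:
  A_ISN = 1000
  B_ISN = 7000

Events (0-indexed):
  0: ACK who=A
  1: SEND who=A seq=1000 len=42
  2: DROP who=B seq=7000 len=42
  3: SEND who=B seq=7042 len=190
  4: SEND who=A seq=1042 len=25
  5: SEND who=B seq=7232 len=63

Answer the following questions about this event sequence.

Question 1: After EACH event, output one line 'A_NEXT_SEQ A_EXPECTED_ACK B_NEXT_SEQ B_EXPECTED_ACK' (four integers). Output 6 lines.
1000 7000 7000 1000
1042 7000 7000 1042
1042 7000 7042 1042
1042 7000 7232 1042
1067 7000 7232 1067
1067 7000 7295 1067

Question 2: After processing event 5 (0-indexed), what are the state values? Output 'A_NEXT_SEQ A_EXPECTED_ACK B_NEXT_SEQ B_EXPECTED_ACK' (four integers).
After event 0: A_seq=1000 A_ack=7000 B_seq=7000 B_ack=1000
After event 1: A_seq=1042 A_ack=7000 B_seq=7000 B_ack=1042
After event 2: A_seq=1042 A_ack=7000 B_seq=7042 B_ack=1042
After event 3: A_seq=1042 A_ack=7000 B_seq=7232 B_ack=1042
After event 4: A_seq=1067 A_ack=7000 B_seq=7232 B_ack=1067
After event 5: A_seq=1067 A_ack=7000 B_seq=7295 B_ack=1067

1067 7000 7295 1067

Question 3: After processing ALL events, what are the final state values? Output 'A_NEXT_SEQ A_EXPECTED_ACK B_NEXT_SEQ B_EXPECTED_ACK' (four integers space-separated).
After event 0: A_seq=1000 A_ack=7000 B_seq=7000 B_ack=1000
After event 1: A_seq=1042 A_ack=7000 B_seq=7000 B_ack=1042
After event 2: A_seq=1042 A_ack=7000 B_seq=7042 B_ack=1042
After event 3: A_seq=1042 A_ack=7000 B_seq=7232 B_ack=1042
After event 4: A_seq=1067 A_ack=7000 B_seq=7232 B_ack=1067
After event 5: A_seq=1067 A_ack=7000 B_seq=7295 B_ack=1067

Answer: 1067 7000 7295 1067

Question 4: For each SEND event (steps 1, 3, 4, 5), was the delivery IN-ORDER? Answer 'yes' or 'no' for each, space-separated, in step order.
Step 1: SEND seq=1000 -> in-order
Step 3: SEND seq=7042 -> out-of-order
Step 4: SEND seq=1042 -> in-order
Step 5: SEND seq=7232 -> out-of-order

Answer: yes no yes no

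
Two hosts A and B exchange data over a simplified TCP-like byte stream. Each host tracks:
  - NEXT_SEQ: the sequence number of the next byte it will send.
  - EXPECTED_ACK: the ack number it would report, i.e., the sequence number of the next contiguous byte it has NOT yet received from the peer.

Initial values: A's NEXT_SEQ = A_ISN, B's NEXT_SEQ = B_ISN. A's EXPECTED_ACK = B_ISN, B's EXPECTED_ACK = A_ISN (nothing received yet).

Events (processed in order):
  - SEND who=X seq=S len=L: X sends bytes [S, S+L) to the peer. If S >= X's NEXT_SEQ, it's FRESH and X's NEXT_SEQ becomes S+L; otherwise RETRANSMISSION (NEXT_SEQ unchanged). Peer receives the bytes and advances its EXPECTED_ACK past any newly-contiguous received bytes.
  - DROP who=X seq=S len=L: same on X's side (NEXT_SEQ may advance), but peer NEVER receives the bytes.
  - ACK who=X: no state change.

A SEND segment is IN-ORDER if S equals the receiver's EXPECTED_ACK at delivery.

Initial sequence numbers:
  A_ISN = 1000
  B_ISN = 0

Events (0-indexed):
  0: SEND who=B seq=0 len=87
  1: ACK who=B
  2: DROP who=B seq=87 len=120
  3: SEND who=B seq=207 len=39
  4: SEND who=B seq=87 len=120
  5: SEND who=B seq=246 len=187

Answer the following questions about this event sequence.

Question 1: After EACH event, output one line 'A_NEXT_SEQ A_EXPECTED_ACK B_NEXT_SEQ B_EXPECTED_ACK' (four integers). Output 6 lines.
1000 87 87 1000
1000 87 87 1000
1000 87 207 1000
1000 87 246 1000
1000 246 246 1000
1000 433 433 1000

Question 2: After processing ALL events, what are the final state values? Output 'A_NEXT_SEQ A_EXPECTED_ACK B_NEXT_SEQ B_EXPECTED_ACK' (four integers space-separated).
Answer: 1000 433 433 1000

Derivation:
After event 0: A_seq=1000 A_ack=87 B_seq=87 B_ack=1000
After event 1: A_seq=1000 A_ack=87 B_seq=87 B_ack=1000
After event 2: A_seq=1000 A_ack=87 B_seq=207 B_ack=1000
After event 3: A_seq=1000 A_ack=87 B_seq=246 B_ack=1000
After event 4: A_seq=1000 A_ack=246 B_seq=246 B_ack=1000
After event 5: A_seq=1000 A_ack=433 B_seq=433 B_ack=1000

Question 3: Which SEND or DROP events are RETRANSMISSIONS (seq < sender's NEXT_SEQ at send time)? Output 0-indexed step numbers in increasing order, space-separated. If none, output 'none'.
Answer: 4

Derivation:
Step 0: SEND seq=0 -> fresh
Step 2: DROP seq=87 -> fresh
Step 3: SEND seq=207 -> fresh
Step 4: SEND seq=87 -> retransmit
Step 5: SEND seq=246 -> fresh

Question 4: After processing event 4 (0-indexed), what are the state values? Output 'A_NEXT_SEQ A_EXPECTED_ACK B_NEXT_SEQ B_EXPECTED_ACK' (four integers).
After event 0: A_seq=1000 A_ack=87 B_seq=87 B_ack=1000
After event 1: A_seq=1000 A_ack=87 B_seq=87 B_ack=1000
After event 2: A_seq=1000 A_ack=87 B_seq=207 B_ack=1000
After event 3: A_seq=1000 A_ack=87 B_seq=246 B_ack=1000
After event 4: A_seq=1000 A_ack=246 B_seq=246 B_ack=1000

1000 246 246 1000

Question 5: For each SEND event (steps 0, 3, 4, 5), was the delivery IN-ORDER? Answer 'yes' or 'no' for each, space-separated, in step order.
Step 0: SEND seq=0 -> in-order
Step 3: SEND seq=207 -> out-of-order
Step 4: SEND seq=87 -> in-order
Step 5: SEND seq=246 -> in-order

Answer: yes no yes yes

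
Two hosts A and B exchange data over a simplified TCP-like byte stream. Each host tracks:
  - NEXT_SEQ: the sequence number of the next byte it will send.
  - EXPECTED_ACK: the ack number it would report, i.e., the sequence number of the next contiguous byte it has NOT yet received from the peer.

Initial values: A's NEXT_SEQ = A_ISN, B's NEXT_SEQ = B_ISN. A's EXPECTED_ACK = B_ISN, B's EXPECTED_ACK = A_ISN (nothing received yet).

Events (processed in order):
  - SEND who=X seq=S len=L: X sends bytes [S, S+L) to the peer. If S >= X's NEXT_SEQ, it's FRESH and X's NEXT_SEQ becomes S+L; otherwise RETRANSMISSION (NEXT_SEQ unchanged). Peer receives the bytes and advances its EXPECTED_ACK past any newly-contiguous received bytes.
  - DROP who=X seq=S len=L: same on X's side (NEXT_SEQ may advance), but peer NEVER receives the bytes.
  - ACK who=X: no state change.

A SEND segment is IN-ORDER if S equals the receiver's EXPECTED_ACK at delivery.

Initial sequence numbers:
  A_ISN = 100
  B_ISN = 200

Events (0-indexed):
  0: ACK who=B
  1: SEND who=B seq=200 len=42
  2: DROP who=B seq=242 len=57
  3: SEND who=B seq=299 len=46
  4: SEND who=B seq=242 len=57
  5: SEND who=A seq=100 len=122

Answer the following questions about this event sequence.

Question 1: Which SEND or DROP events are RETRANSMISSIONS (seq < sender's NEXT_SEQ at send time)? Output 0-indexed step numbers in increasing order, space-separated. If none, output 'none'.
Answer: 4

Derivation:
Step 1: SEND seq=200 -> fresh
Step 2: DROP seq=242 -> fresh
Step 3: SEND seq=299 -> fresh
Step 4: SEND seq=242 -> retransmit
Step 5: SEND seq=100 -> fresh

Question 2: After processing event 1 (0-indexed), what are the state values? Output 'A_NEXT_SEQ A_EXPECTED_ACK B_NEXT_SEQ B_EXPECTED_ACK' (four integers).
After event 0: A_seq=100 A_ack=200 B_seq=200 B_ack=100
After event 1: A_seq=100 A_ack=242 B_seq=242 B_ack=100

100 242 242 100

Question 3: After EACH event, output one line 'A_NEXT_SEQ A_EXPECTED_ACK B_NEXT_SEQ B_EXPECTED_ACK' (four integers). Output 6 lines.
100 200 200 100
100 242 242 100
100 242 299 100
100 242 345 100
100 345 345 100
222 345 345 222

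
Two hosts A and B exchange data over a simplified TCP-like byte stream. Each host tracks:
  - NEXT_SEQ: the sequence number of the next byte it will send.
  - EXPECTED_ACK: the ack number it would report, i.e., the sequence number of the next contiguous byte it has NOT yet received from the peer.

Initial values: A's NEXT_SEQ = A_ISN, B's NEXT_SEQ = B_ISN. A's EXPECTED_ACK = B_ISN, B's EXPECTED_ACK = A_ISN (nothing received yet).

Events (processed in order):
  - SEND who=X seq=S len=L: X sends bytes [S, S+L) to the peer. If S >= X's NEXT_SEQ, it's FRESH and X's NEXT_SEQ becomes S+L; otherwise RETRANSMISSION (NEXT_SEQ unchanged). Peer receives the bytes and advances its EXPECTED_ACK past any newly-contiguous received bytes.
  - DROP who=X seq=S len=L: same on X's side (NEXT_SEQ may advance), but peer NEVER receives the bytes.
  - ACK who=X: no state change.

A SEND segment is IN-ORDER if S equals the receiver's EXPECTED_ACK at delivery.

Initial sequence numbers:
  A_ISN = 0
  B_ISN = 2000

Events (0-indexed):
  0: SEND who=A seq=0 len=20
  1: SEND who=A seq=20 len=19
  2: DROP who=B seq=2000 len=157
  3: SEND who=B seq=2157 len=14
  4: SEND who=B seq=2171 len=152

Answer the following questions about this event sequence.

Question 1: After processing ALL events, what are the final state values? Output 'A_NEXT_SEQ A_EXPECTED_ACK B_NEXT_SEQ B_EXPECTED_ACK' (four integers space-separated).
After event 0: A_seq=20 A_ack=2000 B_seq=2000 B_ack=20
After event 1: A_seq=39 A_ack=2000 B_seq=2000 B_ack=39
After event 2: A_seq=39 A_ack=2000 B_seq=2157 B_ack=39
After event 3: A_seq=39 A_ack=2000 B_seq=2171 B_ack=39
After event 4: A_seq=39 A_ack=2000 B_seq=2323 B_ack=39

Answer: 39 2000 2323 39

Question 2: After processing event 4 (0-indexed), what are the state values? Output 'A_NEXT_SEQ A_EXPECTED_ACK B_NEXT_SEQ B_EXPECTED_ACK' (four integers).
After event 0: A_seq=20 A_ack=2000 B_seq=2000 B_ack=20
After event 1: A_seq=39 A_ack=2000 B_seq=2000 B_ack=39
After event 2: A_seq=39 A_ack=2000 B_seq=2157 B_ack=39
After event 3: A_seq=39 A_ack=2000 B_seq=2171 B_ack=39
After event 4: A_seq=39 A_ack=2000 B_seq=2323 B_ack=39

39 2000 2323 39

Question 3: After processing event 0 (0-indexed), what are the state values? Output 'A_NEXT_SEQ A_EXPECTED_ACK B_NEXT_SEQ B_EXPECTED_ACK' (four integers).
After event 0: A_seq=20 A_ack=2000 B_seq=2000 B_ack=20

20 2000 2000 20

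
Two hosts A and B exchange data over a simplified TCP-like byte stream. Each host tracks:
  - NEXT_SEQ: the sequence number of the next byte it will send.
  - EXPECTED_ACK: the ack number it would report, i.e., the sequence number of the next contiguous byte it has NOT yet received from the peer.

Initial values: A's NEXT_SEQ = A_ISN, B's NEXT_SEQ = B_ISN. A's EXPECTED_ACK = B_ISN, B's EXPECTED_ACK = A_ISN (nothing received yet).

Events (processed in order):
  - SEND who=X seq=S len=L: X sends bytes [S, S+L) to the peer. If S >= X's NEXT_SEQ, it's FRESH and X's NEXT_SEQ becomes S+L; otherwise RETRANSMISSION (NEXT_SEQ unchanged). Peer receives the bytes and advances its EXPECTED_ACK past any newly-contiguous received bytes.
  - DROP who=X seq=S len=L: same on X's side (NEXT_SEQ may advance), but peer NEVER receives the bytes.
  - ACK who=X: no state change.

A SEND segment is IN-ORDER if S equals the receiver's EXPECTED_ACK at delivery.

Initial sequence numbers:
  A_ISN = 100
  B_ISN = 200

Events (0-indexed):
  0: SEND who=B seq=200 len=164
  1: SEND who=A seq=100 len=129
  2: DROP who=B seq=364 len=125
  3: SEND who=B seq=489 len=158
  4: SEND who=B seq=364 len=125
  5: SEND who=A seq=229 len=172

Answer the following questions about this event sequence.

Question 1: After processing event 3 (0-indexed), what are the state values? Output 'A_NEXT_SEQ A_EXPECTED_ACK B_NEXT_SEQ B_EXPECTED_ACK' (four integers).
After event 0: A_seq=100 A_ack=364 B_seq=364 B_ack=100
After event 1: A_seq=229 A_ack=364 B_seq=364 B_ack=229
After event 2: A_seq=229 A_ack=364 B_seq=489 B_ack=229
After event 3: A_seq=229 A_ack=364 B_seq=647 B_ack=229

229 364 647 229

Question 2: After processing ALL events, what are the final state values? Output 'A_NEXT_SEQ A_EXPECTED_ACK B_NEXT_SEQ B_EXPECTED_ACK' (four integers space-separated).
Answer: 401 647 647 401

Derivation:
After event 0: A_seq=100 A_ack=364 B_seq=364 B_ack=100
After event 1: A_seq=229 A_ack=364 B_seq=364 B_ack=229
After event 2: A_seq=229 A_ack=364 B_seq=489 B_ack=229
After event 3: A_seq=229 A_ack=364 B_seq=647 B_ack=229
After event 4: A_seq=229 A_ack=647 B_seq=647 B_ack=229
After event 5: A_seq=401 A_ack=647 B_seq=647 B_ack=401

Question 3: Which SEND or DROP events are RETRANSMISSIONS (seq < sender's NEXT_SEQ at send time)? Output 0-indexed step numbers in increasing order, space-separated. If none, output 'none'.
Step 0: SEND seq=200 -> fresh
Step 1: SEND seq=100 -> fresh
Step 2: DROP seq=364 -> fresh
Step 3: SEND seq=489 -> fresh
Step 4: SEND seq=364 -> retransmit
Step 5: SEND seq=229 -> fresh

Answer: 4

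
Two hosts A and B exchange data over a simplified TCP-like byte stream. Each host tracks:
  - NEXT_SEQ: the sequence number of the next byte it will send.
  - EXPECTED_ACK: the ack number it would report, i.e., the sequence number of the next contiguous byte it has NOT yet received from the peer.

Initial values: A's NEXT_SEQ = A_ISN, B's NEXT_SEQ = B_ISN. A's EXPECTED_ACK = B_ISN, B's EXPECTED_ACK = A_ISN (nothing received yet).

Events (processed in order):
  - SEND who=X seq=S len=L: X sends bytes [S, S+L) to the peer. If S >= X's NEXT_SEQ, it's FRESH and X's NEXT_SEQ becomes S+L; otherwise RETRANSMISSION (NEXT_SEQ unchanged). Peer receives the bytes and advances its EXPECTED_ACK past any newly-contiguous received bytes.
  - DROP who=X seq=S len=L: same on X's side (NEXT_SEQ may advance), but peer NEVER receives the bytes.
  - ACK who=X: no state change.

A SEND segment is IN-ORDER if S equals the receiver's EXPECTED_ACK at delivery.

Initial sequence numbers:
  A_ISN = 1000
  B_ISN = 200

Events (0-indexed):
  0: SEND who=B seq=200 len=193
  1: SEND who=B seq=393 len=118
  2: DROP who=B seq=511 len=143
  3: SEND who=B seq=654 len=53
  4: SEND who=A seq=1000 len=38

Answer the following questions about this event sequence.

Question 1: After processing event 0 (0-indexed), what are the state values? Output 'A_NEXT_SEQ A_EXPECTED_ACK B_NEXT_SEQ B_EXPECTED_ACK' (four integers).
After event 0: A_seq=1000 A_ack=393 B_seq=393 B_ack=1000

1000 393 393 1000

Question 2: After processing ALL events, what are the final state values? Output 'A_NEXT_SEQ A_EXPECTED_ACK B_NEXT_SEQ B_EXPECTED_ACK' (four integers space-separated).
Answer: 1038 511 707 1038

Derivation:
After event 0: A_seq=1000 A_ack=393 B_seq=393 B_ack=1000
After event 1: A_seq=1000 A_ack=511 B_seq=511 B_ack=1000
After event 2: A_seq=1000 A_ack=511 B_seq=654 B_ack=1000
After event 3: A_seq=1000 A_ack=511 B_seq=707 B_ack=1000
After event 4: A_seq=1038 A_ack=511 B_seq=707 B_ack=1038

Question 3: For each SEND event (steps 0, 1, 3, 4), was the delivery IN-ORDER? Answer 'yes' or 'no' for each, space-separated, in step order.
Step 0: SEND seq=200 -> in-order
Step 1: SEND seq=393 -> in-order
Step 3: SEND seq=654 -> out-of-order
Step 4: SEND seq=1000 -> in-order

Answer: yes yes no yes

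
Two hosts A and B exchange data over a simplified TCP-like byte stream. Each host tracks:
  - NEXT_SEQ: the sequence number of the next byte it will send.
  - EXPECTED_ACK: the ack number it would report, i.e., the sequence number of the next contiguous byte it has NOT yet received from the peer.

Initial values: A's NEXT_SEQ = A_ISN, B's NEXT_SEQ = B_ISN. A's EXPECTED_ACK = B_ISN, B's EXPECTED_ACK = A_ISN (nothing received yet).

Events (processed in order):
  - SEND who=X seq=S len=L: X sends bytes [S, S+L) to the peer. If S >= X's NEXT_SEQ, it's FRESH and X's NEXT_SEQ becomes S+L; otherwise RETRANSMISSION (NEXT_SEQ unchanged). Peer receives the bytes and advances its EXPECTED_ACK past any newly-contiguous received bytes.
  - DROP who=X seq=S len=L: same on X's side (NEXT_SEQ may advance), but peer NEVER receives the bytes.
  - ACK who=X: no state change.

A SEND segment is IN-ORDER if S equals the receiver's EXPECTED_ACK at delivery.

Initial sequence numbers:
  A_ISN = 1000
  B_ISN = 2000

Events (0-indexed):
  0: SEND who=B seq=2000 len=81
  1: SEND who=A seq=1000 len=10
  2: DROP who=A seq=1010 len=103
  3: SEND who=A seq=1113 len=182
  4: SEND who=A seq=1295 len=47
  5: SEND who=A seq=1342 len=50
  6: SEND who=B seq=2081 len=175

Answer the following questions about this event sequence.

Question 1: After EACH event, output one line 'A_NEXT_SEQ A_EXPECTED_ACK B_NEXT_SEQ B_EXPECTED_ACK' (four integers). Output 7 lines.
1000 2081 2081 1000
1010 2081 2081 1010
1113 2081 2081 1010
1295 2081 2081 1010
1342 2081 2081 1010
1392 2081 2081 1010
1392 2256 2256 1010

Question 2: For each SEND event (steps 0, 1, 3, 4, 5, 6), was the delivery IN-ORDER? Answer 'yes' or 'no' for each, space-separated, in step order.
Answer: yes yes no no no yes

Derivation:
Step 0: SEND seq=2000 -> in-order
Step 1: SEND seq=1000 -> in-order
Step 3: SEND seq=1113 -> out-of-order
Step 4: SEND seq=1295 -> out-of-order
Step 5: SEND seq=1342 -> out-of-order
Step 6: SEND seq=2081 -> in-order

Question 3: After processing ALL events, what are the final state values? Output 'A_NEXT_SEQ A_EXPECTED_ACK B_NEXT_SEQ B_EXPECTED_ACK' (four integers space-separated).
Answer: 1392 2256 2256 1010

Derivation:
After event 0: A_seq=1000 A_ack=2081 B_seq=2081 B_ack=1000
After event 1: A_seq=1010 A_ack=2081 B_seq=2081 B_ack=1010
After event 2: A_seq=1113 A_ack=2081 B_seq=2081 B_ack=1010
After event 3: A_seq=1295 A_ack=2081 B_seq=2081 B_ack=1010
After event 4: A_seq=1342 A_ack=2081 B_seq=2081 B_ack=1010
After event 5: A_seq=1392 A_ack=2081 B_seq=2081 B_ack=1010
After event 6: A_seq=1392 A_ack=2256 B_seq=2256 B_ack=1010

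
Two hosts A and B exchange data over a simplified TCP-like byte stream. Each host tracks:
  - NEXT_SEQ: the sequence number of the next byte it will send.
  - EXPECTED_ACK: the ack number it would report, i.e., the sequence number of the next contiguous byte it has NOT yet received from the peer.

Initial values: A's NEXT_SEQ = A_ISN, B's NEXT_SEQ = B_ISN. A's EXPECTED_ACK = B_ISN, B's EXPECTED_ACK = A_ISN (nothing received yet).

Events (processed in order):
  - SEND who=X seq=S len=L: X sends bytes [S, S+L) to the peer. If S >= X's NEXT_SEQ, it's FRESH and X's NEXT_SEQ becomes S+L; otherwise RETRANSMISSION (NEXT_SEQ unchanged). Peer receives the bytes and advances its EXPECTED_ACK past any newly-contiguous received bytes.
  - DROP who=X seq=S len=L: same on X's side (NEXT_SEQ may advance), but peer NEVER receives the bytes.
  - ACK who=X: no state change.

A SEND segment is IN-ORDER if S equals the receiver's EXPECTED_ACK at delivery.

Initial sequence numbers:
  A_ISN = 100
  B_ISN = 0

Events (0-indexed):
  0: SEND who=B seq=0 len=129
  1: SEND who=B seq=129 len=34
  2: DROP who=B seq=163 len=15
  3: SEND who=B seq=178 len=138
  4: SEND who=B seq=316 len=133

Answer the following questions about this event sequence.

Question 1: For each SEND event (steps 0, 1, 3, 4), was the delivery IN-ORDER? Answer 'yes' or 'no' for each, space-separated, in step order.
Answer: yes yes no no

Derivation:
Step 0: SEND seq=0 -> in-order
Step 1: SEND seq=129 -> in-order
Step 3: SEND seq=178 -> out-of-order
Step 4: SEND seq=316 -> out-of-order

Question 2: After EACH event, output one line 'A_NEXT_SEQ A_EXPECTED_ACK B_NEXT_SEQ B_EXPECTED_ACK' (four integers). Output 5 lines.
100 129 129 100
100 163 163 100
100 163 178 100
100 163 316 100
100 163 449 100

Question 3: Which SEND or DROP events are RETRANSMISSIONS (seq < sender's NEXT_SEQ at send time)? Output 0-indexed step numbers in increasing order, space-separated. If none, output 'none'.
Answer: none

Derivation:
Step 0: SEND seq=0 -> fresh
Step 1: SEND seq=129 -> fresh
Step 2: DROP seq=163 -> fresh
Step 3: SEND seq=178 -> fresh
Step 4: SEND seq=316 -> fresh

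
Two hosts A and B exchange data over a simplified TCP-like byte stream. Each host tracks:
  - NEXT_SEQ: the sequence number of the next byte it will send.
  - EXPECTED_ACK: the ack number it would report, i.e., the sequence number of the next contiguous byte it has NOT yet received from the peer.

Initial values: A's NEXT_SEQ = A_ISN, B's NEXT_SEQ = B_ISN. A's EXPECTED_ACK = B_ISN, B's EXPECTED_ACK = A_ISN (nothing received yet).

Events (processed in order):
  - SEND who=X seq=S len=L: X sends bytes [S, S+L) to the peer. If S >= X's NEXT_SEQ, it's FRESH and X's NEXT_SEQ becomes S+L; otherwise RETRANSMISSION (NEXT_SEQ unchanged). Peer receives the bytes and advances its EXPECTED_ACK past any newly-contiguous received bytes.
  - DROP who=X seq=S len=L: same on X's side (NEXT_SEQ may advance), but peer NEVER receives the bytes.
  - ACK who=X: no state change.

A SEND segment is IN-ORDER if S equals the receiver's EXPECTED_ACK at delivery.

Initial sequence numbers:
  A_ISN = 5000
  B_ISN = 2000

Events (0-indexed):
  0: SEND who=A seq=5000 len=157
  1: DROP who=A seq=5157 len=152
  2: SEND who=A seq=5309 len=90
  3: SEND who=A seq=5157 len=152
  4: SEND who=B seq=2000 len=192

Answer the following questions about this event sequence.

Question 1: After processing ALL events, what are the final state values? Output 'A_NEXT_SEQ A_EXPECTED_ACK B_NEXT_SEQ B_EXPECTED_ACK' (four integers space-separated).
Answer: 5399 2192 2192 5399

Derivation:
After event 0: A_seq=5157 A_ack=2000 B_seq=2000 B_ack=5157
After event 1: A_seq=5309 A_ack=2000 B_seq=2000 B_ack=5157
After event 2: A_seq=5399 A_ack=2000 B_seq=2000 B_ack=5157
After event 3: A_seq=5399 A_ack=2000 B_seq=2000 B_ack=5399
After event 4: A_seq=5399 A_ack=2192 B_seq=2192 B_ack=5399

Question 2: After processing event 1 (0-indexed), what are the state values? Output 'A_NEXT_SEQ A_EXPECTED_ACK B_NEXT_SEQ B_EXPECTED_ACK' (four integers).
After event 0: A_seq=5157 A_ack=2000 B_seq=2000 B_ack=5157
After event 1: A_seq=5309 A_ack=2000 B_seq=2000 B_ack=5157

5309 2000 2000 5157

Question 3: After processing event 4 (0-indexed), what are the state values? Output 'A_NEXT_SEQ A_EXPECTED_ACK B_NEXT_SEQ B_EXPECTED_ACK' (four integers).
After event 0: A_seq=5157 A_ack=2000 B_seq=2000 B_ack=5157
After event 1: A_seq=5309 A_ack=2000 B_seq=2000 B_ack=5157
After event 2: A_seq=5399 A_ack=2000 B_seq=2000 B_ack=5157
After event 3: A_seq=5399 A_ack=2000 B_seq=2000 B_ack=5399
After event 4: A_seq=5399 A_ack=2192 B_seq=2192 B_ack=5399

5399 2192 2192 5399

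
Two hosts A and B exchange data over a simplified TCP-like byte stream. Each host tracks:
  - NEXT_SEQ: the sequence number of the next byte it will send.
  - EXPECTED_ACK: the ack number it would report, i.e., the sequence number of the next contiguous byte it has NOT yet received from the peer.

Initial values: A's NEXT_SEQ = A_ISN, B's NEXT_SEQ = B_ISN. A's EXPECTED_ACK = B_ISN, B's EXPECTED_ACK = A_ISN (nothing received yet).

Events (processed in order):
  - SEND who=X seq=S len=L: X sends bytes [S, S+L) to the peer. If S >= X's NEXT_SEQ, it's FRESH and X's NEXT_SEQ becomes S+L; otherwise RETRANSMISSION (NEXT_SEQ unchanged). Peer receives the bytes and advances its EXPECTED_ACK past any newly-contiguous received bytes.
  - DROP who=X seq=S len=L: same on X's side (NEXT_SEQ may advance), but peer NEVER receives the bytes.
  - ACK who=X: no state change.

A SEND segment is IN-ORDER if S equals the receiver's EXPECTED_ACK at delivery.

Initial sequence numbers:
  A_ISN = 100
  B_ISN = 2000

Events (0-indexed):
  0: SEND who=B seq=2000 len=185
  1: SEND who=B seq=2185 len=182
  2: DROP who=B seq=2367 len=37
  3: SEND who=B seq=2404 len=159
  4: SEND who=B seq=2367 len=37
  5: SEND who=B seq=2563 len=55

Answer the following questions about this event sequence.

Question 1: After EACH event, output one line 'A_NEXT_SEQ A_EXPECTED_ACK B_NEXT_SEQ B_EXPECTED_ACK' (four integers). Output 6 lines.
100 2185 2185 100
100 2367 2367 100
100 2367 2404 100
100 2367 2563 100
100 2563 2563 100
100 2618 2618 100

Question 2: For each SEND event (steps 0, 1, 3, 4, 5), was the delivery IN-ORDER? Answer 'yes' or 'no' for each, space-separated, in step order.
Answer: yes yes no yes yes

Derivation:
Step 0: SEND seq=2000 -> in-order
Step 1: SEND seq=2185 -> in-order
Step 3: SEND seq=2404 -> out-of-order
Step 4: SEND seq=2367 -> in-order
Step 5: SEND seq=2563 -> in-order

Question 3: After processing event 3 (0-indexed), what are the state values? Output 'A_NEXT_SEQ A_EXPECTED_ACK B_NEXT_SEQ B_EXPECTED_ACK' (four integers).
After event 0: A_seq=100 A_ack=2185 B_seq=2185 B_ack=100
After event 1: A_seq=100 A_ack=2367 B_seq=2367 B_ack=100
After event 2: A_seq=100 A_ack=2367 B_seq=2404 B_ack=100
After event 3: A_seq=100 A_ack=2367 B_seq=2563 B_ack=100

100 2367 2563 100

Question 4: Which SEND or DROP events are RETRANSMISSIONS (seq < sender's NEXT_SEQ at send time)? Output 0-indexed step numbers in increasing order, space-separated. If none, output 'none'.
Answer: 4

Derivation:
Step 0: SEND seq=2000 -> fresh
Step 1: SEND seq=2185 -> fresh
Step 2: DROP seq=2367 -> fresh
Step 3: SEND seq=2404 -> fresh
Step 4: SEND seq=2367 -> retransmit
Step 5: SEND seq=2563 -> fresh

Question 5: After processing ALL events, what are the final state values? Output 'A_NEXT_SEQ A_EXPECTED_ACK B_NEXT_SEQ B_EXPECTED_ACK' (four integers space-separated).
After event 0: A_seq=100 A_ack=2185 B_seq=2185 B_ack=100
After event 1: A_seq=100 A_ack=2367 B_seq=2367 B_ack=100
After event 2: A_seq=100 A_ack=2367 B_seq=2404 B_ack=100
After event 3: A_seq=100 A_ack=2367 B_seq=2563 B_ack=100
After event 4: A_seq=100 A_ack=2563 B_seq=2563 B_ack=100
After event 5: A_seq=100 A_ack=2618 B_seq=2618 B_ack=100

Answer: 100 2618 2618 100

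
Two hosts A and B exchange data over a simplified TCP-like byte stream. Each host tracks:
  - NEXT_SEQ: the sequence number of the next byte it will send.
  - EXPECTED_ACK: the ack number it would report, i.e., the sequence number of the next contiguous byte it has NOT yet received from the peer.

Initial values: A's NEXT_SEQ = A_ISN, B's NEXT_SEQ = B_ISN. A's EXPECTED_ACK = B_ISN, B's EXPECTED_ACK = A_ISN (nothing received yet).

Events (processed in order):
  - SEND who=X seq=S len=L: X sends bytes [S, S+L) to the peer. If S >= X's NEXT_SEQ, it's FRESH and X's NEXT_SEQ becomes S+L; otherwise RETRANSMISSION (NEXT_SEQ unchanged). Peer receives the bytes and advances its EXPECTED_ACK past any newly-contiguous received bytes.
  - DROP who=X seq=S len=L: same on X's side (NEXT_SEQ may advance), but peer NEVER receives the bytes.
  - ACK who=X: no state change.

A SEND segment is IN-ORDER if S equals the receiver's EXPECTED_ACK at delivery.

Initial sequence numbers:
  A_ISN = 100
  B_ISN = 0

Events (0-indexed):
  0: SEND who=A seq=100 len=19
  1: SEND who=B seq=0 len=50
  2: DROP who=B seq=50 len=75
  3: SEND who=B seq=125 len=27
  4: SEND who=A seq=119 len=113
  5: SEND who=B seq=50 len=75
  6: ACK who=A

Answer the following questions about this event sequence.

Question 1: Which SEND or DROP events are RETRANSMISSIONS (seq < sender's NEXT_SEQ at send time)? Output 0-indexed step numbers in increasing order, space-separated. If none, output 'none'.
Answer: 5

Derivation:
Step 0: SEND seq=100 -> fresh
Step 1: SEND seq=0 -> fresh
Step 2: DROP seq=50 -> fresh
Step 3: SEND seq=125 -> fresh
Step 4: SEND seq=119 -> fresh
Step 5: SEND seq=50 -> retransmit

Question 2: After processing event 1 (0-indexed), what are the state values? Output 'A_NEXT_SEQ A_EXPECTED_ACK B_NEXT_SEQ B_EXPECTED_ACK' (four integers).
After event 0: A_seq=119 A_ack=0 B_seq=0 B_ack=119
After event 1: A_seq=119 A_ack=50 B_seq=50 B_ack=119

119 50 50 119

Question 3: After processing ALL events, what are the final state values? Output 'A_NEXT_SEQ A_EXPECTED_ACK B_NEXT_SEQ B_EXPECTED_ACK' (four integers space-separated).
Answer: 232 152 152 232

Derivation:
After event 0: A_seq=119 A_ack=0 B_seq=0 B_ack=119
After event 1: A_seq=119 A_ack=50 B_seq=50 B_ack=119
After event 2: A_seq=119 A_ack=50 B_seq=125 B_ack=119
After event 3: A_seq=119 A_ack=50 B_seq=152 B_ack=119
After event 4: A_seq=232 A_ack=50 B_seq=152 B_ack=232
After event 5: A_seq=232 A_ack=152 B_seq=152 B_ack=232
After event 6: A_seq=232 A_ack=152 B_seq=152 B_ack=232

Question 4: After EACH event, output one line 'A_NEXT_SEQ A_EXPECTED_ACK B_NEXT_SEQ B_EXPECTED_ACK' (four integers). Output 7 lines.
119 0 0 119
119 50 50 119
119 50 125 119
119 50 152 119
232 50 152 232
232 152 152 232
232 152 152 232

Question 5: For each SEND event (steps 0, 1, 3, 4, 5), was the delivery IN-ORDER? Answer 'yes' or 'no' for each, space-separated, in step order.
Step 0: SEND seq=100 -> in-order
Step 1: SEND seq=0 -> in-order
Step 3: SEND seq=125 -> out-of-order
Step 4: SEND seq=119 -> in-order
Step 5: SEND seq=50 -> in-order

Answer: yes yes no yes yes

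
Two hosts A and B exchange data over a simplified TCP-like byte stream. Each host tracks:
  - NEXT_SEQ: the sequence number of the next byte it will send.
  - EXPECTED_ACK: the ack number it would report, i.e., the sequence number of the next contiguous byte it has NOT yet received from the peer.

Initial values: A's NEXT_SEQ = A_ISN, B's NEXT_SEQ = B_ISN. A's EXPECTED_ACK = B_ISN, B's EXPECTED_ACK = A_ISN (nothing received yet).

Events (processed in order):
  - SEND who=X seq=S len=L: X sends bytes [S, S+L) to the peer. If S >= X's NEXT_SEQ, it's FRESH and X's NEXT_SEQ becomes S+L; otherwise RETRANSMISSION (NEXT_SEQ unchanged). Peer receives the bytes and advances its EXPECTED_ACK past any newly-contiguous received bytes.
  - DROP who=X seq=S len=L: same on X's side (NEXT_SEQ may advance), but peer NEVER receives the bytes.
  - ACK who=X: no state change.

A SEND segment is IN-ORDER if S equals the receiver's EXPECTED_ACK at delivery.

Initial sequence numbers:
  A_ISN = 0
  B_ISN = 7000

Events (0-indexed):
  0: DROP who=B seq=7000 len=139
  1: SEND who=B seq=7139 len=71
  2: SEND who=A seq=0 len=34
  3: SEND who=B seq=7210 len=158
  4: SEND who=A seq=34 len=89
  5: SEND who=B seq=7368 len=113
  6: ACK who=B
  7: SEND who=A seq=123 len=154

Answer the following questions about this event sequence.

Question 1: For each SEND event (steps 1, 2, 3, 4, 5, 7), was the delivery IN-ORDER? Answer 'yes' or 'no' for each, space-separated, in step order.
Answer: no yes no yes no yes

Derivation:
Step 1: SEND seq=7139 -> out-of-order
Step 2: SEND seq=0 -> in-order
Step 3: SEND seq=7210 -> out-of-order
Step 4: SEND seq=34 -> in-order
Step 5: SEND seq=7368 -> out-of-order
Step 7: SEND seq=123 -> in-order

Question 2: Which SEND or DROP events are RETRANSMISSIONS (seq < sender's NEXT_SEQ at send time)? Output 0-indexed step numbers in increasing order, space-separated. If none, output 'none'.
Answer: none

Derivation:
Step 0: DROP seq=7000 -> fresh
Step 1: SEND seq=7139 -> fresh
Step 2: SEND seq=0 -> fresh
Step 3: SEND seq=7210 -> fresh
Step 4: SEND seq=34 -> fresh
Step 5: SEND seq=7368 -> fresh
Step 7: SEND seq=123 -> fresh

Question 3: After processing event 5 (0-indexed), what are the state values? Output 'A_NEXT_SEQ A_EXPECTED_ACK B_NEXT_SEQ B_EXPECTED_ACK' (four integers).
After event 0: A_seq=0 A_ack=7000 B_seq=7139 B_ack=0
After event 1: A_seq=0 A_ack=7000 B_seq=7210 B_ack=0
After event 2: A_seq=34 A_ack=7000 B_seq=7210 B_ack=34
After event 3: A_seq=34 A_ack=7000 B_seq=7368 B_ack=34
After event 4: A_seq=123 A_ack=7000 B_seq=7368 B_ack=123
After event 5: A_seq=123 A_ack=7000 B_seq=7481 B_ack=123

123 7000 7481 123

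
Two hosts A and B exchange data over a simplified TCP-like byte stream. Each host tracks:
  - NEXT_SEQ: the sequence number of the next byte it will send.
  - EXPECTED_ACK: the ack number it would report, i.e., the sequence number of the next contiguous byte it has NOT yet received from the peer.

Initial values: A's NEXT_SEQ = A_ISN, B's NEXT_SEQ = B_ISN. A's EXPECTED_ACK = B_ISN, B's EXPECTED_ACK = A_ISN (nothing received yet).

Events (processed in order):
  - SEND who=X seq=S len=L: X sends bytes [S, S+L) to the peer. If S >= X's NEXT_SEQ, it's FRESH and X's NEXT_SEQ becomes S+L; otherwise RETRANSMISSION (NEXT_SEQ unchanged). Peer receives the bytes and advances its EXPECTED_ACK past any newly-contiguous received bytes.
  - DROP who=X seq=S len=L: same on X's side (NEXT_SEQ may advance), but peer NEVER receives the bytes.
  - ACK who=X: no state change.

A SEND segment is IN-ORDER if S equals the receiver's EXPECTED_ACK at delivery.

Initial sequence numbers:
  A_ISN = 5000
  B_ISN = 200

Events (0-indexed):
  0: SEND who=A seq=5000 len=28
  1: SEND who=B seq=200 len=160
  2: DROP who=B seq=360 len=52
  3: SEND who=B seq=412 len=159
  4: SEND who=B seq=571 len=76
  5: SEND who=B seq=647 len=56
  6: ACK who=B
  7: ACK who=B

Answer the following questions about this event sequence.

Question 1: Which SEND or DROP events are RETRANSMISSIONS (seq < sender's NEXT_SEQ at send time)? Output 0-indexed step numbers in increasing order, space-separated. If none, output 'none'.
Answer: none

Derivation:
Step 0: SEND seq=5000 -> fresh
Step 1: SEND seq=200 -> fresh
Step 2: DROP seq=360 -> fresh
Step 3: SEND seq=412 -> fresh
Step 4: SEND seq=571 -> fresh
Step 5: SEND seq=647 -> fresh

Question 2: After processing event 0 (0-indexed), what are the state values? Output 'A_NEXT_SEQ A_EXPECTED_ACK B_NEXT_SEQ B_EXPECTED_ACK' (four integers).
After event 0: A_seq=5028 A_ack=200 B_seq=200 B_ack=5028

5028 200 200 5028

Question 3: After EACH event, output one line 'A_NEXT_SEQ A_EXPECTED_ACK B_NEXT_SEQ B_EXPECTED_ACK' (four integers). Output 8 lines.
5028 200 200 5028
5028 360 360 5028
5028 360 412 5028
5028 360 571 5028
5028 360 647 5028
5028 360 703 5028
5028 360 703 5028
5028 360 703 5028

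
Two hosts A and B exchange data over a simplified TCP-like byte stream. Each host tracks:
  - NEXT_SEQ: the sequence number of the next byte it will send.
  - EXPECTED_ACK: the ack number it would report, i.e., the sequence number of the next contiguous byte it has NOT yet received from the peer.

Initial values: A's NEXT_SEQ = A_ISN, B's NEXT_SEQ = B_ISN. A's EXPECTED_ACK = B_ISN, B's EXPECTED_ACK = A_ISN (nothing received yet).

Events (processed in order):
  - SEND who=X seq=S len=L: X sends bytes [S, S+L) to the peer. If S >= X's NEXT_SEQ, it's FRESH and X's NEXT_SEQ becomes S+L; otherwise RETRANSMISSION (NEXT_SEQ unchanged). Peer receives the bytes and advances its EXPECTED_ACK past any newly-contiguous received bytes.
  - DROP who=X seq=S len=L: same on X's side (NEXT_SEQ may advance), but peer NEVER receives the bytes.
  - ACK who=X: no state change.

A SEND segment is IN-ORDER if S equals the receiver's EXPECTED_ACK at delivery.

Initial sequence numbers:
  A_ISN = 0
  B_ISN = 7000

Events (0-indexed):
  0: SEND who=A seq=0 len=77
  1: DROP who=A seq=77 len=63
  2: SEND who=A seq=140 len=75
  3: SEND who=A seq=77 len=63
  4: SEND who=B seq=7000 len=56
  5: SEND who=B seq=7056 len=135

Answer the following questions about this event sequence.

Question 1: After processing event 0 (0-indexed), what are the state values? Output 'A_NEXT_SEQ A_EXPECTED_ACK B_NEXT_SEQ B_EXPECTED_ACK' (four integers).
After event 0: A_seq=77 A_ack=7000 B_seq=7000 B_ack=77

77 7000 7000 77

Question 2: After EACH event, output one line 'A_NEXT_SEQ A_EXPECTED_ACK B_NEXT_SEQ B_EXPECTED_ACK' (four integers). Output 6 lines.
77 7000 7000 77
140 7000 7000 77
215 7000 7000 77
215 7000 7000 215
215 7056 7056 215
215 7191 7191 215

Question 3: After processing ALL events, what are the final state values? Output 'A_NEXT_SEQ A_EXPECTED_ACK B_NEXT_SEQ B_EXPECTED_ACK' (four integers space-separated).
After event 0: A_seq=77 A_ack=7000 B_seq=7000 B_ack=77
After event 1: A_seq=140 A_ack=7000 B_seq=7000 B_ack=77
After event 2: A_seq=215 A_ack=7000 B_seq=7000 B_ack=77
After event 3: A_seq=215 A_ack=7000 B_seq=7000 B_ack=215
After event 4: A_seq=215 A_ack=7056 B_seq=7056 B_ack=215
After event 5: A_seq=215 A_ack=7191 B_seq=7191 B_ack=215

Answer: 215 7191 7191 215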